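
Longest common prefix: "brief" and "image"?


Word 1: "brief"
Word 2: "image"
Comparing from start:
  Pos 0: 'b' != 'i' (stop)
LCP = "" (length 0)


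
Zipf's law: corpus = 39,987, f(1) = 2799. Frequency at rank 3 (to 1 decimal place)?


Zipf's law: f(r) = f(1) / r
f(1) = 2799
f(3) = 2799 / 3
= 933.0 occurrences


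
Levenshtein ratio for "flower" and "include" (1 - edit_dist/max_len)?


Word 1: "flower" (length 6)
Word 2: "include" (length 7)
One optimal edit sequence:
  1. insert 'i'  (+1)
  2. insert 'n'  (+1)
  3. substitute 'f' -> 'c'  (+1)
  4. keep 'l'
  5. substitute 'o' -> 'u'  (+1)
  6. substitute 'w' -> 'd'  (+1)
  7. keep 'e'
  8. delete 'r'  (+1)
Edit distance = 6
Max length = max(6, 7) = 7
Similarity = 1 - 6/7
= 0.1429


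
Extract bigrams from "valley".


Word: "valley" (length 6)
Number of bigrams = 6 - 2 + 1 = 5
  Position 0: "va"
  Position 1: "al"
  Position 2: "ll"
  Position 3: "le"
  Position 4: "ey"
Bigrams = "va", "al", "ll", "le", "ey"


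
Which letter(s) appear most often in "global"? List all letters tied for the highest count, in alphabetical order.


Word: "global"
Letter counts:
  'a': 1
  'b': 1
  'g': 1
  'l': 2
  'o': 1
Maximum count = 2
Most frequent = 'l' (2 times each)


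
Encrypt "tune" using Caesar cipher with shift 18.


Word: "tune"
Shift: 18
Each letter → (letter + shift) mod 26:
  't' (19) + 18 = 11 → 'l'
  'u' (20) + 18 = 12 → 'm'
  'n' (13) + 18 = 5 → 'f'
  'e' (4) + 18 = 22 → 'w'
Result = "lmfw"


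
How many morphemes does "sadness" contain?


Word: "sadness"
Morphemes: sad + -ness
Each morpheme carries meaning
= 2 morphemes


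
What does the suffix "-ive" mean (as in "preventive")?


Suffix: -ive
Example: preventive = prevent + -ive
Meaning = tending to


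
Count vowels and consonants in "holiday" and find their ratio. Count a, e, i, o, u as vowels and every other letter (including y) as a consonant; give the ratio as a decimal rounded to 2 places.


Word: "holiday"
Vowels (a,e,i,o,u): 3
Consonants: 4
Ratio = 3/4
= 0.75


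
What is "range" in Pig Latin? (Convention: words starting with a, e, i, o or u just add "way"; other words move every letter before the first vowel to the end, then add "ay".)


Word: "range"
Starts with consonant(s) → move to end, add 'ay'
Consonant cluster: "r"
Pig Latin = "angeray"


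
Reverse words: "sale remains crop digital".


Original: "sale remains crop digital"
Words (1..n): sale | remains | crop | digital
Reversed (n..1): digital | crop | remains | sale
Result = "digital crop remains sale"


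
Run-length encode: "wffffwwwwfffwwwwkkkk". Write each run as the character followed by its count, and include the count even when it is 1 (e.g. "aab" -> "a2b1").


String: "wffffwwwwfffwwwwkkkk"
Scanning for consecutive runs:
  'w' x 1
  'f' x 4
  'w' x 4
  'f' x 3
  'w' x 4
  'k' x 4
RLE = "w1f4w4f3w4k4"


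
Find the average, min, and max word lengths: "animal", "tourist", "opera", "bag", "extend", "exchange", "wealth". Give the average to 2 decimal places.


Lengths: "animal"=6, "tourist"=7, "opera"=5, "bag"=3, "extend"=6, "exchange"=8, "wealth"=6
Sum = 41, Count = 7
Average = 41/7 = 5.86
= avg=5.86, min=3, max=8


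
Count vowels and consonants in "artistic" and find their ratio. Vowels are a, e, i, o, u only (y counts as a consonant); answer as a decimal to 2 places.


Word: "artistic"
Vowels (a,e,i,o,u): 3
Consonants: 5
Ratio = 3/5
= 0.60


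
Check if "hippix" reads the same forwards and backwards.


Word: "hippix"
Reversed: "xippih"
Forward == Backward? hippix != xippih
Palindrome = No


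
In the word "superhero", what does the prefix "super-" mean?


Prefix: super-
Example: superhero = super- + hero
Meaning = above / beyond


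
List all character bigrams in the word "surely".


Word: "surely" (length 6)
Number of bigrams = 6 - 2 + 1 = 5
  Position 0: "su"
  Position 1: "ur"
  Position 2: "re"
  Position 3: "el"
  Position 4: "ly"
Bigrams = "su", "ur", "re", "el", "ly"


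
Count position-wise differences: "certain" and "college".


Comparing character by character (same length = 7):
  Pos 0: 'c' vs 'c' =
  Pos 1: 'e' vs 'o' !=
  Pos 2: 'r' vs 'l' !=
  Pos 3: 't' vs 'l' !=
  Pos 4: 'a' vs 'e' !=
  Pos 5: 'i' vs 'g' !=
  Pos 6: 'n' vs 'e' !=
Hamming distance = 6


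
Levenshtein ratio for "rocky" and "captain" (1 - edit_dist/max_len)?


Word 1: "rocky" (length 5)
Word 2: "captain" (length 7)
One optimal edit sequence:
  1. insert 'c'  (+1)
  2. insert 'a'  (+1)
  3. substitute 'r' -> 'p'  (+1)
  4. substitute 'o' -> 't'  (+1)
  5. substitute 'c' -> 'a'  (+1)
  6. substitute 'k' -> 'i'  (+1)
  7. substitute 'y' -> 'n'  (+1)
Edit distance = 7
Max length = max(5, 7) = 7
Similarity = 1 - 7/7
= 0.0000


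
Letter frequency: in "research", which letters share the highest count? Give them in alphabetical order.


Word: "research"
Letter counts:
  'a': 1
  'c': 1
  'e': 2
  'h': 1
  'r': 2
  's': 1
Maximum count = 2
Most frequent = 'e', 'r' (2 times each)


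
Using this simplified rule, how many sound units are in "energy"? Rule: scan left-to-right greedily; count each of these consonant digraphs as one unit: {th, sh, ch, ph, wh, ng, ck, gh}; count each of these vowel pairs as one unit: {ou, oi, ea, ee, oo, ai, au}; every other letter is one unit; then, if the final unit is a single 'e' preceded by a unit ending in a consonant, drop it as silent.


Word: "energy" (6 letters)
Left-to-right scan:
  (1) 'e' (letter)
  (2) 'n' (letter)
  (3) 'e' (letter)
  (4) 'r' (letter)
  (5) 'g' (letter)
  (6) 'y' (letter)
Units from scan: 6
Sound units = 6 units


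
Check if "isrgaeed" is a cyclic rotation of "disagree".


Word: "disagree", Candidate: "isrgaeed"
Method: check if candidate is substring of word+word
"disagreedisagree" contains "isrgaeed"? No
Is rotation = No


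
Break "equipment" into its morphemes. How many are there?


Word: "equipment"
Morphemes: equip + -ment
Each morpheme carries meaning
= 2 morphemes


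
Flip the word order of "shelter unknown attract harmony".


Original: "shelter unknown attract harmony"
Words (1..n): shelter | unknown | attract | harmony
Reversed (n..1): harmony | attract | unknown | shelter
Result = "harmony attract unknown shelter"


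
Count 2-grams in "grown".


Word: "grown" (length 5)
Number of 2-grams = length - 2 + 1 = 5 - 2 + 1
= 4


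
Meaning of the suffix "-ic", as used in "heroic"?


Suffix: -ic
Example: heroic (hero + -ic)
Meaning = relating to


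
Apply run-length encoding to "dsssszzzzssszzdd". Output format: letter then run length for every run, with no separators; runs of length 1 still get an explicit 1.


String: "dsssszzzzssszzdd"
Scanning for consecutive runs:
  'd' x 1
  's' x 4
  'z' x 4
  's' x 3
  'z' x 2
  'd' x 2
RLE = "d1s4z4s3z2d2"


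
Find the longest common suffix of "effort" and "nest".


Word 1: "effort"
Word 2: "nest"
Comparing from end:
  Pos -1: 't' == 't'
  Pos -2: 'r' != 's' (stop)
LCS = "t" (length 1)


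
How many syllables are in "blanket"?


Word: "blanket"
Syllable breakdown: blan-ket
Counting: 2 parts
= 2 syllables


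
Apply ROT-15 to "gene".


Word: "gene"
Shift: 15
Each letter → (letter + shift) mod 26:
  'g' (6) + 15 = 21 → 'v'
  'e' (4) + 15 = 19 → 't'
  'n' (13) + 15 = 2 → 'c'
  'e' (4) + 15 = 19 → 't'
Result = "vtct"


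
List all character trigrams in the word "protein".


Word: "protein" (length 7)
Number of trigrams = 7 - 3 + 1 = 5
  Position 0: "pro"
  Position 1: "rot"
  Position 2: "ote"
  Position 3: "tei"
  Position 4: "ein"
Trigrams = "pro", "rot", "ote", "tei", "ein"


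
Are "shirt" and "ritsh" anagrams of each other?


Word 1: "shirt" → sorted: hirst
Word 2: "ritsh" → sorted: hirst
Same letters? hirst == hirst
Anagram = Yes


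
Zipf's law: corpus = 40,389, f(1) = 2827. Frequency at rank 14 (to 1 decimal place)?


Zipf's law: f(r) = f(1) / r
f(1) = 2827
f(14) = 2827 / 14
= 201.9 occurrences


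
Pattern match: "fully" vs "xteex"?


Pattern of "fully": [0, 1, 2, 2, 3]
Pattern of "xteex": [0, 1, 2, 2, 0]
Patterns do not match
Same pattern = No


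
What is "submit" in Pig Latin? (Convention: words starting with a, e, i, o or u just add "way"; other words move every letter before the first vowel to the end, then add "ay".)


Word: "submit"
Starts with consonant(s) → move to end, add 'ay'
Consonant cluster: "s"
Pig Latin = "ubmitsay"


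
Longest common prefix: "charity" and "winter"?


Word 1: "charity"
Word 2: "winter"
Comparing from start:
  Pos 0: 'c' != 'w' (stop)
LCP = "" (length 0)


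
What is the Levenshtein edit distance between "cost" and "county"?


Word 1: "cost" (length 4)
Word 2: "county" (length 6)
One optimal edit sequence (insert/delete/substitute each cost 1):
  1. keep 'c'
  2. keep 'o'
  3. insert 'u'  (+1)
  4. substitute 's' -> 'n'  (+1)
  5. keep 't'
  6. insert 'y'  (+1)
Total edit operations: 3
Edit distance = 3


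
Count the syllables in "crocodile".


Word: "crocodile"
Syllable breakdown: croc / o / dile
Counting: 3 parts
= 3 syllables


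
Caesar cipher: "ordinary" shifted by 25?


Word: "ordinary"
Shift: 25
Each letter → (letter + shift) mod 26:
  'o' (14) + 25 = 13 → 'n'
  'r' (17) + 25 = 16 → 'q'
  'd' (3) + 25 = 2 → 'c'
  'i' (8) + 25 = 7 → 'h'
  'n' (13) + 25 = 12 → 'm'
  'a' (0) + 25 = 25 → 'z'
  'r' (17) + 25 = 16 → 'q'
  'y' (24) + 25 = 23 → 'x'
Result = "nqchmzqx"


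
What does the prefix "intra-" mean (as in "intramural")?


Prefix: intra-
Example: intramural (intra- + mural)
Meaning = within


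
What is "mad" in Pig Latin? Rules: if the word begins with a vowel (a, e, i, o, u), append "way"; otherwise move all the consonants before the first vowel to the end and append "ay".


Word: "mad"
Starts with consonant(s) → move to end, add 'ay'
Consonant cluster: "m"
Pig Latin = "admay"


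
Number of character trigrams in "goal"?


Word: "goal" (length 4)
Number of 3-grams = length - 3 + 1 = 4 - 3 + 1
= 2


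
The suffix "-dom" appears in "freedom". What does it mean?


Suffix: -dom
Example: freedom = free + -dom
Meaning = state / realm


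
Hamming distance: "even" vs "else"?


Comparing character by character (same length = 4):
  Pos 0: 'e' vs 'e' =
  Pos 1: 'v' vs 'l' !=
  Pos 2: 'e' vs 's' !=
  Pos 3: 'n' vs 'e' !=
Hamming distance = 3


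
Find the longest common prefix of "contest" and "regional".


Word 1: "contest"
Word 2: "regional"
Comparing from start:
  Pos 0: 'c' != 'r' (stop)
LCP = "" (length 0)


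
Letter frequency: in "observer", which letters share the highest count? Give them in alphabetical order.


Word: "observer"
Letter counts:
  'b': 1
  'e': 2
  'o': 1
  'r': 2
  's': 1
  'v': 1
Maximum count = 2
Most frequent = 'e', 'r' (2 times each)


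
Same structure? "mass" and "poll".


Pattern of "mass": [0, 1, 2, 2]
Pattern of "poll": [0, 1, 2, 2]
Patterns match
Same pattern = Yes


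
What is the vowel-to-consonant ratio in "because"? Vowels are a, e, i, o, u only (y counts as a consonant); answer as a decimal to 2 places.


Word: "because"
Vowels (a,e,i,o,u): 4
Consonants: 3
Ratio = 4/3
= 1.33


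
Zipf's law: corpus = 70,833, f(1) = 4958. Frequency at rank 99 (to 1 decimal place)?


Zipf's law: f(r) = f(1) / r
f(1) = 4958
f(99) = 4958 / 99
= 50.1 occurrences


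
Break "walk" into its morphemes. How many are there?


Word: "walk"
Morphemes: walk
Each morpheme carries meaning
= 1 morpheme


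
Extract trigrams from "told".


Word: "told" (length 4)
Number of trigrams = 4 - 3 + 1 = 2
  Position 0: "tol"
  Position 1: "old"
Trigrams = "tol", "old"


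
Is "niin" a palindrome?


Word: "niin"
Reversed: "niin"
Forward == Backward? niin == niin
Palindrome = Yes


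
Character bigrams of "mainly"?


Word: "mainly" (length 6)
Number of bigrams = 6 - 2 + 1 = 5
  Position 0: "ma"
  Position 1: "ai"
  Position 2: "in"
  Position 3: "nl"
  Position 4: "ly"
Bigrams = "ma", "ai", "in", "nl", "ly"


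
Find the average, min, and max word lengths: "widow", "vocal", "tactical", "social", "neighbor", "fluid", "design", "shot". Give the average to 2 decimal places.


Lengths: "widow"=5, "vocal"=5, "tactical"=8, "social"=6, "neighbor"=8, "fluid"=5, "design"=6, "shot"=4
Sum = 47, Count = 8
Average = 47/8 = 5.88
= avg=5.88, min=4, max=8


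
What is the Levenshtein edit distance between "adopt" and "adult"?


Word 1: "adopt" (length 5)
Word 2: "adult" (length 5)
One optimal edit sequence (insert/delete/substitute each cost 1):
  1. keep 'a'
  2. keep 'd'
  3. substitute 'o' -> 'u'  (+1)
  4. substitute 'p' -> 'l'  (+1)
  5. keep 't'
Total edit operations: 2
Edit distance = 2


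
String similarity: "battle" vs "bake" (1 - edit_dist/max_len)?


Word 1: "battle" (length 6)
Word 2: "bake" (length 4)
One optimal edit sequence:
  1. keep 'b'
  2. keep 'a'
  3. delete 't'  (+1)
  4. delete 't'  (+1)
  5. substitute 'l' -> 'k'  (+1)
  6. keep 'e'
Edit distance = 3
Max length = max(6, 4) = 6
Similarity = 1 - 3/6
= 0.5000


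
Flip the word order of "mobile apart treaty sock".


Original: "mobile apart treaty sock"
Words (1..n): mobile | apart | treaty | sock
Reversed (n..1): sock | treaty | apart | mobile
Result = "sock treaty apart mobile"


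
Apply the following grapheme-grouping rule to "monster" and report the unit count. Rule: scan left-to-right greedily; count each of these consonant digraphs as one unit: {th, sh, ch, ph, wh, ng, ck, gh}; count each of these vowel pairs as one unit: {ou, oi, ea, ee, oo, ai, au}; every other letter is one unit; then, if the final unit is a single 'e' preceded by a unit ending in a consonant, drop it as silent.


Word: "monster" (7 letters)
Left-to-right scan:
  1. 'm' (letter)
  2. 'o' (letter)
  3. 'n' (letter)
  4. 's' (letter)
  5. 't' (letter)
  6. 'e' (letter)
  7. 'r' (letter)
Units from scan: 7
Sound units = 7 units


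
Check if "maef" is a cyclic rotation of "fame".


Word: "fame", Candidate: "maef"
Method: check if candidate is substring of word+word
"famefame" contains "maef"? No
Is rotation = No


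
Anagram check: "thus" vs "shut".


Word 1: "thus" → sorted: hstu
Word 2: "shut" → sorted: hstu
Same letters? hstu == hstu
Anagram = Yes


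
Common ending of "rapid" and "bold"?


Word 1: "rapid"
Word 2: "bold"
Comparing from end:
  Pos -1: 'd' == 'd'
  Pos -2: 'i' != 'l' (stop)
LCS = "d" (length 1)


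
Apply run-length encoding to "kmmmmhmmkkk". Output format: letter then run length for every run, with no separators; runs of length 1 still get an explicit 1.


String: "kmmmmhmmkkk"
Scanning for consecutive runs:
  'k' x 1
  'm' x 4
  'h' x 1
  'm' x 2
  'k' x 3
RLE = "k1m4h1m2k3"


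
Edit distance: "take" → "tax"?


Word 1: "take" (length 4)
Word 2: "tax" (length 3)
One optimal edit sequence (insert/delete/substitute each cost 1):
  1. keep 't'
  2. keep 'a'
  3. delete 'k'  (+1)
  4. substitute 'e' -> 'x'  (+1)
Total edit operations: 2
Edit distance = 2


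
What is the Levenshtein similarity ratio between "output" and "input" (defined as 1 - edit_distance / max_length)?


Word 1: "output" (length 6)
Word 2: "input" (length 5)
One optimal edit sequence:
  1. delete 'o'  (+1)
  2. substitute 'u' -> 'i'  (+1)
  3. substitute 't' -> 'n'  (+1)
  4. keep 'p'
  5. keep 'u'
  6. keep 't'
Edit distance = 3
Max length = max(6, 5) = 6
Similarity = 1 - 3/6
= 0.5000


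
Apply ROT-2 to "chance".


Word: "chance"
Shift: 2
Each letter → (letter + shift) mod 26:
  'c' (2) + 2 = 4 → 'e'
  'h' (7) + 2 = 9 → 'j'
  'a' (0) + 2 = 2 → 'c'
  'n' (13) + 2 = 15 → 'p'
  'c' (2) + 2 = 4 → 'e'
  'e' (4) + 2 = 6 → 'g'
Result = "ejcpeg"


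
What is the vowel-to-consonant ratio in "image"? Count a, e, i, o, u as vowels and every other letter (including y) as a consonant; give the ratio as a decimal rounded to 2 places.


Word: "image"
Vowels (a,e,i,o,u): 3
Consonants: 2
Ratio = 3/2
= 1.50


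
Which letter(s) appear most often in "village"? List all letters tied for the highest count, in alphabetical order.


Word: "village"
Letter counts:
  'a': 1
  'e': 1
  'g': 1
  'i': 1
  'l': 2
  'v': 1
Maximum count = 2
Most frequent = 'l' (2 times each)


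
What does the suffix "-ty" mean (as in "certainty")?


Suffix: -ty
As in: certainty -> certain + -ty
Meaning = quality of


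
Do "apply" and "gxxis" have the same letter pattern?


Pattern of "apply": [0, 1, 1, 2, 3]
Pattern of "gxxis": [0, 1, 1, 2, 3]
Patterns match
Same pattern = Yes


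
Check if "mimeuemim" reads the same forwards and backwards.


Word: "mimeuemim"
Reversed: "mimeuemim"
Forward == Backward? mimeuemim == mimeuemim
Palindrome = Yes


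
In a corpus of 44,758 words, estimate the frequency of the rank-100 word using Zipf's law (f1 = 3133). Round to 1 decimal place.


Zipf's law: f(r) = f(1) / r
f(1) = 3133
f(100) = 3133 / 100
= 31.3 occurrences


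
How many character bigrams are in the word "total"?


Word: "total" (length 5)
Number of 2-grams = length - 2 + 1 = 5 - 2 + 1
= 4


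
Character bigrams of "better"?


Word: "better" (length 6)
Number of bigrams = 6 - 2 + 1 = 5
  Position 0: "be"
  Position 1: "et"
  Position 2: "tt"
  Position 3: "te"
  Position 4: "er"
Bigrams = "be", "et", "tt", "te", "er"


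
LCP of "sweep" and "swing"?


Word 1: "sweep"
Word 2: "swing"
Comparing from start:
  Pos 0: 's' == 's'
  Pos 1: 'w' == 'w'
  Pos 2: 'e' != 'i' (stop)
LCP = "sw" (length 2)


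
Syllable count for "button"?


Word: "button"
Syllable breakdown: but / ton
Counting: 2 parts
= 2 syllables


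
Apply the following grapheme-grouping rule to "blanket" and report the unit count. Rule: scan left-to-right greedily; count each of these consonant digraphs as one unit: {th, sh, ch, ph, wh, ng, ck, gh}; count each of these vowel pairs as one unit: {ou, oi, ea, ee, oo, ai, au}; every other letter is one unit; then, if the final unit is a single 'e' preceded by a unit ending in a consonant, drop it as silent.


Word: "blanket" (7 letters)
Left-to-right scan:
  1. 'b' (letter)
  2. 'l' (letter)
  3. 'a' (letter)
  4. 'n' (letter)
  5. 'k' (letter)
  6. 'e' (letter)
  7. 't' (letter)
Units from scan: 7
Sound units = 7 units


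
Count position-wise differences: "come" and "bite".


Comparing character by character (same length = 4):
  Pos 0: 'c' vs 'b' !=
  Pos 1: 'o' vs 'i' !=
  Pos 2: 'm' vs 't' !=
  Pos 3: 'e' vs 'e' =
Hamming distance = 3


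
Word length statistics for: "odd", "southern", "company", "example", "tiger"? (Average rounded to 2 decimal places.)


Lengths: "odd"=3, "southern"=8, "company"=7, "example"=7, "tiger"=5
Sum = 30, Count = 5
Average = 30/5 = 6.00
= avg=6.00, min=3, max=8


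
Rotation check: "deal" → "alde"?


Word: "deal", Candidate: "alde"
Method: check if candidate is substring of word+word
"dealdeal" contains "alde"? Yes
Is rotation = Yes


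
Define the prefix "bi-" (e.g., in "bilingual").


Prefix: bi-
Example: bilingual = bi- + lingual
Meaning = two


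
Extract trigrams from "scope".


Word: "scope" (length 5)
Number of trigrams = 5 - 3 + 1 = 3
  Position 0: "sco"
  Position 1: "cop"
  Position 2: "ope"
Trigrams = "sco", "cop", "ope"


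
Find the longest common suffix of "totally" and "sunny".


Word 1: "totally"
Word 2: "sunny"
Comparing from end:
  Pos -1: 'y' == 'y'
  Pos -2: 'l' != 'n' (stop)
LCS = "y" (length 1)


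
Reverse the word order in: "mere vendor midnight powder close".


Original: "mere vendor midnight powder close"
Words (1..n): mere | vendor | midnight | powder | close
Reversed (n..1): close | powder | midnight | vendor | mere
Result = "close powder midnight vendor mere"


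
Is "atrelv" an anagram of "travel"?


Word 1: "travel" → sorted: aelrtv
Word 2: "atrelv" → sorted: aelrtv
Same letters? aelrtv == aelrtv
Anagram = Yes


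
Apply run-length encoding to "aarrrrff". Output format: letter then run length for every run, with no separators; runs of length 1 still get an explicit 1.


String: "aarrrrff"
Scanning for consecutive runs:
  'a' x 2
  'r' x 4
  'f' x 2
RLE = "a2r4f2"


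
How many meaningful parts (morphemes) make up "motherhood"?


Word: "motherhood"
Morphemes: mother + -hood
Each morpheme carries meaning
= 2 morphemes


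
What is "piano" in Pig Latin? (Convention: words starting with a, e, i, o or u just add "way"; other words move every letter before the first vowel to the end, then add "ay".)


Word: "piano"
Starts with consonant(s) → move to end, add 'ay'
Consonant cluster: "p"
Pig Latin = "ianopay"


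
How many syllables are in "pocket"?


Word: "pocket"
Syllable breakdown: pock / et
Counting: 2 parts
= 2 syllables


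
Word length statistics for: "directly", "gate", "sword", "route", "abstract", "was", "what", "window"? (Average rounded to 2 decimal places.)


Lengths: "directly"=8, "gate"=4, "sword"=5, "route"=5, "abstract"=8, "was"=3, "what"=4, "window"=6
Sum = 43, Count = 8
Average = 43/8 = 5.38
= avg=5.38, min=3, max=8


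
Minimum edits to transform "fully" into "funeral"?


Word 1: "fully" (length 5)
Word 2: "funeral" (length 7)
One optimal edit sequence (insert/delete/substitute each cost 1):
  1. keep 'f'
  2. keep 'u'
  3. insert 'n'  (+1)
  4. insert 'e'  (+1)
  5. substitute 'l' -> 'r'  (+1)
  6. substitute 'l' -> 'a'  (+1)
  7. substitute 'y' -> 'l'  (+1)
Total edit operations: 5
Edit distance = 5


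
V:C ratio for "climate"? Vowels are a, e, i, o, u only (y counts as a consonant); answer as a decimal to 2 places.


Word: "climate"
Vowels (a,e,i,o,u): 3
Consonants: 4
Ratio = 3/4
= 0.75


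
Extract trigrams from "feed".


Word: "feed" (length 4)
Number of trigrams = 4 - 3 + 1 = 2
  Position 0: "fee"
  Position 1: "eed"
Trigrams = "fee", "eed"


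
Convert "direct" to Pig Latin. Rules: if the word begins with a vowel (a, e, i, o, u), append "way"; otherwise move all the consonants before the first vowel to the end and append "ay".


Word: "direct"
Starts with consonant(s) → move to end, add 'ay'
Consonant cluster: "d"
Pig Latin = "irectday"


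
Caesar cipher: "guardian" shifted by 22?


Word: "guardian"
Shift: 22
Each letter → (letter + shift) mod 26:
  'g' (6) + 22 = 2 → 'c'
  'u' (20) + 22 = 16 → 'q'
  'a' (0) + 22 = 22 → 'w'
  'r' (17) + 22 = 13 → 'n'
  'd' (3) + 22 = 25 → 'z'
  'i' (8) + 22 = 4 → 'e'
  'a' (0) + 22 = 22 → 'w'
  'n' (13) + 22 = 9 → 'j'
Result = "cqwnzewj"


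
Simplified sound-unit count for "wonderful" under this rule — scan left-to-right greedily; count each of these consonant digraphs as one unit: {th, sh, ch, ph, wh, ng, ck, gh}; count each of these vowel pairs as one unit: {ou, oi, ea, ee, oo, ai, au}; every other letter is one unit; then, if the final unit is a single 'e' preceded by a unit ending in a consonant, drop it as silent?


Word: "wonderful" (9 letters)
Left-to-right scan:
  (1) 'w' (letter)
  (2) 'o' (letter)
  (3) 'n' (letter)
  (4) 'd' (letter)
  (5) 'e' (letter)
  (6) 'r' (letter)
  (7) 'f' (letter)
  (8) 'u' (letter)
  (9) 'l' (letter)
Units from scan: 9
Sound units = 9 units


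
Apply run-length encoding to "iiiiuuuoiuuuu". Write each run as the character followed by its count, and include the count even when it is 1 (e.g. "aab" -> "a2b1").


String: "iiiiuuuoiuuuu"
Scanning for consecutive runs:
  'i' x 4
  'u' x 3
  'o' x 1
  'i' x 1
  'u' x 4
RLE = "i4u3o1i1u4"


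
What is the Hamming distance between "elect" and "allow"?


Comparing character by character (same length = 5):
  Pos 0: 'e' vs 'a' !=
  Pos 1: 'l' vs 'l' =
  Pos 2: 'e' vs 'l' !=
  Pos 3: 'c' vs 'o' !=
  Pos 4: 't' vs 'w' !=
Hamming distance = 4


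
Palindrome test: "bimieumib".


Word: "bimieumib"
Reversed: "bimueimib"
Forward == Backward? bimieumib != bimueimib
Palindrome = No


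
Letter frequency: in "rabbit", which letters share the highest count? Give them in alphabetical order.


Word: "rabbit"
Letter counts:
  'a': 1
  'b': 2
  'i': 1
  'r': 1
  't': 1
Maximum count = 2
Most frequent = 'b' (2 times each)


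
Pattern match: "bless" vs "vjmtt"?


Pattern of "bless": [0, 1, 2, 3, 3]
Pattern of "vjmtt": [0, 1, 2, 3, 3]
Patterns match
Same pattern = Yes


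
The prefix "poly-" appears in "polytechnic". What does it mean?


Prefix: poly-
As in: polytechnic -> poly- + technic
Meaning = many


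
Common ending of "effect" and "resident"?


Word 1: "effect"
Word 2: "resident"
Comparing from end:
  Pos -1: 't' == 't'
  Pos -2: 'c' != 'n' (stop)
LCS = "t" (length 1)


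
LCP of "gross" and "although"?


Word 1: "gross"
Word 2: "although"
Comparing from start:
  Pos 0: 'g' != 'a' (stop)
LCP = "" (length 0)


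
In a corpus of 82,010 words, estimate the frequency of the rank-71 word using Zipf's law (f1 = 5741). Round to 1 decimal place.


Zipf's law: f(r) = f(1) / r
f(1) = 5741
f(71) = 5741 / 71
= 80.9 occurrences


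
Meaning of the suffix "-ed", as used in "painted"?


Suffix: -ed
As in: painted -> paint + -ed
Meaning = past tense


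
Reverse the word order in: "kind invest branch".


Original: "kind invest branch"
Words (1..n): kind | invest | branch
Reversed (n..1): branch | invest | kind
Result = "branch invest kind"


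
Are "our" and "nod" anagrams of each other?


Word 1: "our" → sorted: oru
Word 2: "nod" → sorted: dno
Same letters? oru != dno
Anagram = No


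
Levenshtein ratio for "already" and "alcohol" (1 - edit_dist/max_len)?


Word 1: "already" (length 7)
Word 2: "alcohol" (length 7)
One optimal edit sequence:
  1. keep 'a'
  2. keep 'l'
  3. substitute 'r' -> 'c'  (+1)
  4. substitute 'e' -> 'o'  (+1)
  5. substitute 'a' -> 'h'  (+1)
  6. substitute 'd' -> 'o'  (+1)
  7. substitute 'y' -> 'l'  (+1)
Edit distance = 5
Max length = max(7, 7) = 7
Similarity = 1 - 5/7
= 0.2857


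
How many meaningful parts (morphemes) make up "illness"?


Word: "illness"
Morphemes: ill + -ness
Each morpheme carries meaning
= 2 morphemes


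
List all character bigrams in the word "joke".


Word: "joke" (length 4)
Number of bigrams = 4 - 2 + 1 = 3
  Position 0: "jo"
  Position 1: "ok"
  Position 2: "ke"
Bigrams = "jo", "ok", "ke"


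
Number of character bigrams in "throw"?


Word: "throw" (length 5)
Number of 2-grams = length - 2 + 1 = 5 - 2 + 1
= 4


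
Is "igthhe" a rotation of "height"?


Word: "height", Candidate: "igthhe"
Method: check if candidate is substring of word+word
"heightheight" contains "igthhe"? No
Is rotation = No


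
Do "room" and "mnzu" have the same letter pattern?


Pattern of "room": [0, 1, 1, 2]
Pattern of "mnzu": [0, 1, 2, 3]
Patterns do not match
Same pattern = No


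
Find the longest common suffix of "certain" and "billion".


Word 1: "certain"
Word 2: "billion"
Comparing from end:
  Pos -1: 'n' == 'n'
  Pos -2: 'i' != 'o' (stop)
LCS = "n" (length 1)


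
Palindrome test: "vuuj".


Word: "vuuj"
Reversed: "juuv"
Forward == Backward? vuuj != juuv
Palindrome = No


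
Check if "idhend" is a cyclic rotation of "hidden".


Word: "hidden", Candidate: "idhend"
Method: check if candidate is substring of word+word
"hiddenhidden" contains "idhend"? No
Is rotation = No


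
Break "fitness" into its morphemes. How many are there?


Word: "fitness"
Morphemes: fit + -ness
Each morpheme carries meaning
= 2 morphemes


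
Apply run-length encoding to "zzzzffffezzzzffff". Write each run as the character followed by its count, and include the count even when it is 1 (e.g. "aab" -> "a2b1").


String: "zzzzffffezzzzffff"
Scanning for consecutive runs:
  'z' x 4
  'f' x 4
  'e' x 1
  'z' x 4
  'f' x 4
RLE = "z4f4e1z4f4"


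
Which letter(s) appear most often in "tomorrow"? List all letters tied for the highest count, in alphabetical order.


Word: "tomorrow"
Letter counts:
  'm': 1
  'o': 3
  'r': 2
  't': 1
  'w': 1
Maximum count = 3
Most frequent = 'o' (3 times each)


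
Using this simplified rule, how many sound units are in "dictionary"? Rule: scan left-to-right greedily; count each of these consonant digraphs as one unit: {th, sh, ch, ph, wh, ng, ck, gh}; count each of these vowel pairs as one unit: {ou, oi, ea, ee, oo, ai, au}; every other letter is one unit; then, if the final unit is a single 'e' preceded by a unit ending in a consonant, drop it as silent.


Word: "dictionary" (10 letters)
Left-to-right scan:
  [1] 'd' (letter)
  [2] 'i' (letter)
  [3] 'c' (letter)
  [4] 't' (letter)
  [5] 'i' (letter)
  [6] 'o' (letter)
  [7] 'n' (letter)
  [8] 'a' (letter)
  [9] 'r' (letter)
  [10] 'y' (letter)
Units from scan: 10
Sound units = 10 units


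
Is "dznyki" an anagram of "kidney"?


Word 1: "kidney" → sorted: deikny
Word 2: "dznyki" → sorted: diknyz
Same letters? deikny != diknyz
Anagram = No


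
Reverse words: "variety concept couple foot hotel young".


Original: "variety concept couple foot hotel young"
Words (1..n): variety | concept | couple | foot | hotel | young
Reversed (n..1): young | hotel | foot | couple | concept | variety
Result = "young hotel foot couple concept variety"


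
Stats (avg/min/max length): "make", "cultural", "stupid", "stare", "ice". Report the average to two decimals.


Lengths: "make"=4, "cultural"=8, "stupid"=6, "stare"=5, "ice"=3
Sum = 26, Count = 5
Average = 26/5 = 5.20
= avg=5.20, min=3, max=8


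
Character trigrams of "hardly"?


Word: "hardly" (length 6)
Number of trigrams = 6 - 3 + 1 = 4
  Position 0: "har"
  Position 1: "ard"
  Position 2: "rdl"
  Position 3: "dly"
Trigrams = "har", "ard", "rdl", "dly"


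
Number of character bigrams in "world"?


Word: "world" (length 5)
Number of 2-grams = length - 2 + 1 = 5 - 2 + 1
= 4


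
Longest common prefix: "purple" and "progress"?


Word 1: "purple"
Word 2: "progress"
Comparing from start:
  Pos 0: 'p' == 'p'
  Pos 1: 'u' != 'r' (stop)
LCP = "p" (length 1)


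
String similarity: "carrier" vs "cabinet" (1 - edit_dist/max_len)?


Word 1: "carrier" (length 7)
Word 2: "cabinet" (length 7)
One optimal edit sequence:
  1. keep 'c'
  2. keep 'a'
  3. substitute 'r' -> 'b'  (+1)
  4. substitute 'r' -> 'i'  (+1)
  5. substitute 'i' -> 'n'  (+1)
  6. keep 'e'
  7. substitute 'r' -> 't'  (+1)
Edit distance = 4
Max length = max(7, 7) = 7
Similarity = 1 - 4/7
= 0.4286


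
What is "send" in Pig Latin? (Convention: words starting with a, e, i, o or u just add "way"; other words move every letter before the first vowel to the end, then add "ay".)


Word: "send"
Starts with consonant(s) → move to end, add 'ay'
Consonant cluster: "s"
Pig Latin = "endsay"


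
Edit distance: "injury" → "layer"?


Word 1: "injury" (length 6)
Word 2: "layer" (length 5)
One optimal edit sequence (insert/delete/substitute each cost 1):
  1. substitute 'i' -> 'l'  (+1)
  2. substitute 'n' -> 'a'  (+1)
  3. substitute 'j' -> 'y'  (+1)
  4. substitute 'u' -> 'e'  (+1)
  5. keep 'r'
  6. delete 'y'  (+1)
Total edit operations: 5
Edit distance = 5


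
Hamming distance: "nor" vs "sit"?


Comparing character by character (same length = 3):
  Pos 0: 'n' vs 's' !=
  Pos 1: 'o' vs 'i' !=
  Pos 2: 'r' vs 't' !=
Hamming distance = 3


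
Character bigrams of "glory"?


Word: "glory" (length 5)
Number of bigrams = 5 - 2 + 1 = 4
  Position 0: "gl"
  Position 1: "lo"
  Position 2: "or"
  Position 3: "ry"
Bigrams = "gl", "lo", "or", "ry"


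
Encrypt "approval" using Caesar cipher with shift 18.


Word: "approval"
Shift: 18
Each letter → (letter + shift) mod 26:
  'a' (0) + 18 = 18 → 's'
  'p' (15) + 18 = 7 → 'h'
  'p' (15) + 18 = 7 → 'h'
  'r' (17) + 18 = 9 → 'j'
  'o' (14) + 18 = 6 → 'g'
  'v' (21) + 18 = 13 → 'n'
  'a' (0) + 18 = 18 → 's'
  'l' (11) + 18 = 3 → 'd'
Result = "shhjgnsd"


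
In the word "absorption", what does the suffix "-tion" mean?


Suffix: -tion
Example: absorption (absorb + -tion, with a spelling change)
Meaning = act or process


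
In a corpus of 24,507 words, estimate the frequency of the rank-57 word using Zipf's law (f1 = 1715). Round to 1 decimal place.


Zipf's law: f(r) = f(1) / r
f(1) = 1715
f(57) = 1715 / 57
= 30.1 occurrences


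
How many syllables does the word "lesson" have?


Word: "lesson"
Syllable breakdown: les / son
Counting: 2 parts
= 2 syllables


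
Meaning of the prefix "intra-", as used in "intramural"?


Prefix: intra-
Example: intramural (intra- + mural)
Meaning = within


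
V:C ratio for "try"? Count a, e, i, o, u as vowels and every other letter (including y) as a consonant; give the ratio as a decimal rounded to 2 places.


Word: "try"
Vowels (a,e,i,o,u): 0
Consonants: 3
Ratio = 0/3
= 0.00


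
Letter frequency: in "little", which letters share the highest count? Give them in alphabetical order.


Word: "little"
Letter counts:
  'e': 1
  'i': 1
  'l': 2
  't': 2
Maximum count = 2
Most frequent = 'l', 't' (2 times each)


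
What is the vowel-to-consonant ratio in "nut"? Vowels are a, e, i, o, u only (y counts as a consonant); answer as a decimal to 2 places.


Word: "nut"
Vowels (a,e,i,o,u): 1
Consonants: 2
Ratio = 1/2
= 0.50


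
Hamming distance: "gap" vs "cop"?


Comparing character by character (same length = 3):
  Pos 0: 'g' vs 'c' !=
  Pos 1: 'a' vs 'o' !=
  Pos 2: 'p' vs 'p' =
Hamming distance = 2


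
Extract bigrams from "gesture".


Word: "gesture" (length 7)
Number of bigrams = 7 - 2 + 1 = 6
  Position 0: "ge"
  Position 1: "es"
  Position 2: "st"
  Position 3: "tu"
  Position 4: "ur"
  Position 5: "re"
Bigrams = "ge", "es", "st", "tu", "ur", "re"


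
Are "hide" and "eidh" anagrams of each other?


Word 1: "hide" → sorted: dehi
Word 2: "eidh" → sorted: dehi
Same letters? dehi == dehi
Anagram = Yes


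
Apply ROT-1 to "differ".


Word: "differ"
Shift: 1
Each letter → (letter + shift) mod 26:
  'd' (3) + 1 = 4 → 'e'
  'i' (8) + 1 = 9 → 'j'
  'f' (5) + 1 = 6 → 'g'
  'f' (5) + 1 = 6 → 'g'
  'e' (4) + 1 = 5 → 'f'
  'r' (17) + 1 = 18 → 's'
Result = "ejggfs"


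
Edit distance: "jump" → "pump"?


Word 1: "jump" (length 4)
Word 2: "pump" (length 4)
One optimal edit sequence (insert/delete/substitute each cost 1):
  1. substitute 'j' -> 'p'  (+1)
  2. keep 'u'
  3. keep 'm'
  4. keep 'p'
Total edit operations: 1
Edit distance = 1


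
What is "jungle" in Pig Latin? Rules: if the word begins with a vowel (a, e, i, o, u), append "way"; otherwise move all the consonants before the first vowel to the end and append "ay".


Word: "jungle"
Starts with consonant(s) → move to end, add 'ay'
Consonant cluster: "j"
Pig Latin = "unglejay"


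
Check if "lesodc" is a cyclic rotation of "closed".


Word: "closed", Candidate: "lesodc"
Method: check if candidate is substring of word+word
"closedclosed" contains "lesodc"? No
Is rotation = No


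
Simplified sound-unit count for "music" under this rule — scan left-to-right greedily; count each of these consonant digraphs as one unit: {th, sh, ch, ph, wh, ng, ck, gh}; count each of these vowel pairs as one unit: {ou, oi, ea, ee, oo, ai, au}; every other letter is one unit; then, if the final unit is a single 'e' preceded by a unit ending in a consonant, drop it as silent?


Word: "music" (5 letters)
Left-to-right scan:
  [1] 'm' (letter)
  [2] 'u' (letter)
  [3] 's' (letter)
  [4] 'i' (letter)
  [5] 'c' (letter)
Units from scan: 5
Sound units = 5 units


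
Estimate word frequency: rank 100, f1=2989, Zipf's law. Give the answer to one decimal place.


Zipf's law: f(r) = f(1) / r
f(1) = 2989
f(100) = 2989 / 100
= 29.9 occurrences


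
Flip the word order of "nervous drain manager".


Original: "nervous drain manager"
Words (1..n): nervous | drain | manager
Reversed (n..1): manager | drain | nervous
Result = "manager drain nervous"


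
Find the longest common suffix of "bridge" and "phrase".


Word 1: "bridge"
Word 2: "phrase"
Comparing from end:
  Pos -1: 'e' == 'e'
  Pos -2: 'g' != 's' (stop)
LCS = "e" (length 1)


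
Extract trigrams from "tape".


Word: "tape" (length 4)
Number of trigrams = 4 - 3 + 1 = 2
  Position 0: "tap"
  Position 1: "ape"
Trigrams = "tap", "ape"


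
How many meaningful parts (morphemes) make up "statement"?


Word: "statement"
Morphemes: state / -ment
Each morpheme carries meaning
= 2 morphemes


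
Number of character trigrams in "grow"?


Word: "grow" (length 4)
Number of 3-grams = length - 3 + 1 = 4 - 3 + 1
= 2


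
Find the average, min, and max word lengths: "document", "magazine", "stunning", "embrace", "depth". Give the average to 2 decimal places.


Lengths: "document"=8, "magazine"=8, "stunning"=8, "embrace"=7, "depth"=5
Sum = 36, Count = 5
Average = 36/5 = 7.20
= avg=7.20, min=5, max=8


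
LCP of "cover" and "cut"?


Word 1: "cover"
Word 2: "cut"
Comparing from start:
  Pos 0: 'c' == 'c'
  Pos 1: 'o' != 'u' (stop)
LCP = "c" (length 1)


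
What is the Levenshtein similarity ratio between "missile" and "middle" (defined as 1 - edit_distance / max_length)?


Word 1: "missile" (length 7)
Word 2: "middle" (length 6)
One optimal edit sequence:
  1. keep 'm'
  2. keep 'i'
  3. delete 's'  (+1)
  4. substitute 's' -> 'd'  (+1)
  5. substitute 'i' -> 'd'  (+1)
  6. keep 'l'
  7. keep 'e'
Edit distance = 3
Max length = max(7, 6) = 7
Similarity = 1 - 3/7
= 0.5714


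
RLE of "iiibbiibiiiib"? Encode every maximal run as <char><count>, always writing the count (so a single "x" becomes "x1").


String: "iiibbiibiiiib"
Scanning for consecutive runs:
  'i' x 3
  'b' x 2
  'i' x 2
  'b' x 1
  'i' x 4
  'b' x 1
RLE = "i3b2i2b1i4b1"


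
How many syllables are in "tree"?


Word: "tree"
Syllable breakdown: tree
Counting: 1 part
= 1 syllable


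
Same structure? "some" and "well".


Pattern of "some": [0, 1, 2, 3]
Pattern of "well": [0, 1, 2, 2]
Patterns do not match
Same pattern = No


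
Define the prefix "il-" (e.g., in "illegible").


Prefix: il-
Example: illegible = il- + legible
Meaning = not


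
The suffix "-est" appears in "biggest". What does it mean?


Suffix: -est
Example: biggest (big + -est, with a spelling change)
Meaning = most


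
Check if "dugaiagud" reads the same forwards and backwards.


Word: "dugaiagud"
Reversed: "dugaiagud"
Forward == Backward? dugaiagud == dugaiagud
Palindrome = Yes


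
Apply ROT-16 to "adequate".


Word: "adequate"
Shift: 16
Each letter → (letter + shift) mod 26:
  'a' (0) + 16 = 16 → 'q'
  'd' (3) + 16 = 19 → 't'
  'e' (4) + 16 = 20 → 'u'
  'q' (16) + 16 = 6 → 'g'
  'u' (20) + 16 = 10 → 'k'
  'a' (0) + 16 = 16 → 'q'
  't' (19) + 16 = 9 → 'j'
  'e' (4) + 16 = 20 → 'u'
Result = "qtugkqju"


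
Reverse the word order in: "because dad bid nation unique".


Original: "because dad bid nation unique"
Words (1..n): because | dad | bid | nation | unique
Reversed (n..1): unique | nation | bid | dad | because
Result = "unique nation bid dad because"


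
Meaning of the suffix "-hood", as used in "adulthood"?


Suffix: -hood
Example: adulthood (adult + -hood)
Meaning = state / condition


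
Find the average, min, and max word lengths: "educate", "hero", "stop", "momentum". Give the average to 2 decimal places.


Lengths: "educate"=7, "hero"=4, "stop"=4, "momentum"=8
Sum = 23, Count = 4
Average = 23/4 = 5.75
= avg=5.75, min=4, max=8


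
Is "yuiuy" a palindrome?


Word: "yuiuy"
Reversed: "yuiuy"
Forward == Backward? yuiuy == yuiuy
Palindrome = Yes


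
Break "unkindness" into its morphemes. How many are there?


Word: "unkindness"
Morphemes: un- + kind + -ness
Each morpheme carries meaning
= 3 morphemes


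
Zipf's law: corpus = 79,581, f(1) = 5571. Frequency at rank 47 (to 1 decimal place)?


Zipf's law: f(r) = f(1) / r
f(1) = 5571
f(47) = 5571 / 47
= 118.5 occurrences
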